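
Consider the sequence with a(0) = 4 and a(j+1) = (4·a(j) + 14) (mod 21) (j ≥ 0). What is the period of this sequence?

3

Listing terms: a(0) = 4,  a(1) = 9,  a(2) = 8,  a(3) = 4.
Since a(3) = a(0) = 4, the sequence is periodic with period 3.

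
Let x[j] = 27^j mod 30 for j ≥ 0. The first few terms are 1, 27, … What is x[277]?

27

Listing terms: x[0] = 1,  x[1] = 27,  x[2] = 9,  x[3] = 3,  x[4] = 21,  x[5] = 27.
Since x[5] = x[1] = 27, the sequence is eventually periodic: after a pre-period of length 1 it cycles with period 4.
For j ≥ 1, x[j] depends only on (j - 1) mod 4. (277 - 1) mod 4 = 0, so x[277] = x[1] = 27.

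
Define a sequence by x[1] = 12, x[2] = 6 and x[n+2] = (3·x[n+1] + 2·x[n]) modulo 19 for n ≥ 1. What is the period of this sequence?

Computing terms: x[1] = 12,  x[2] = 6,  x[3] = 4,  x[4] = 5,  x[5] = 4,  x[6] = 3,  x[7] = 17,  x[8] = 0,  x[9] = 15,  x[10] = 7,  x[11] = 13,  x[12] = 15,  x[13] = 14,  x[14] = 15,  x[15] = 16,  x[16] = 2,  x[17] = 0,  x[18] = 4,  x[19] = 12,  x[20] = 6.
The sequence repeats with period 18.

18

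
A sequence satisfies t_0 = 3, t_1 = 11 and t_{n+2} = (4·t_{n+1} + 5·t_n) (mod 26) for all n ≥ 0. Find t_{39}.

5

Computing terms: t_0 = 3; t_1 = 11; t_2 = 7; t_3 = 5; t_4 = 3; t_5 = 11.
The sequence repeats with period 4.
(39 - 0) mod 4 = 3, so t_{39} = t_3 = 5.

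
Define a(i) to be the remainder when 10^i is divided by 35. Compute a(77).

Computing terms: a(0) = 1,  a(1) = 10,  a(2) = 30,  a(3) = 20,  a(4) = 25,  a(5) = 5,  a(6) = 15,  a(7) = 10.
Since a(7) = a(1) = 10, the sequence is eventually periodic: after a pre-period of length 1 it cycles with period 6.
For i ≥ 1, a(i) depends only on (i - 1) mod 6. (77 - 1) mod 6 = 4, so a(77) = a(5) = 5.

5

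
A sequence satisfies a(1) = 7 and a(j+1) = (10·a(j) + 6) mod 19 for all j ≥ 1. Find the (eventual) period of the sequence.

18

Computing terms: a(1) = 7; a(2) = 0; a(3) = 6; a(4) = 9; a(5) = 1; a(6) = 16; a(7) = 14; a(8) = 13; a(9) = 3; a(10) = 17; a(11) = 5; a(12) = 18; a(13) = 15; a(14) = 4; a(15) = 8; a(16) = 10; a(17) = 11; a(18) = 2; a(19) = 7.
The sequence repeats with period 18.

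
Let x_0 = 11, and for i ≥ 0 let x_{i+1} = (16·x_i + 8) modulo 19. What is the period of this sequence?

We have x_0 = 11; x_1 = 13; x_2 = 7; x_3 = 6; x_4 = 9; x_5 = 0; x_6 = 8; x_7 = 3; x_8 = 18; x_9 = 11.
Since x_9 = x_0 = 11, the sequence is periodic with period 9.

9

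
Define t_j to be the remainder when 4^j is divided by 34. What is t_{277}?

We have t_0 = 1,  t_1 = 4,  t_2 = 16,  t_3 = 30,  t_4 = 18,  t_5 = 4.
Since t_5 = t_1 = 4, the sequence is eventually periodic: after a pre-period of length 1 it cycles with period 4.
For j ≥ 1, t_j depends only on (j - 1) mod 4. (277 - 1) mod 4 = 0, so t_{277} = t_1 = 4.

4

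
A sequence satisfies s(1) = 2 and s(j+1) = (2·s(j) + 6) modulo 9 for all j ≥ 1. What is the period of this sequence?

6

Computing terms: s(1) = 2; s(2) = 1; s(3) = 8; s(4) = 4; s(5) = 5; s(6) = 7; s(7) = 2.
The sequence repeats with period 6.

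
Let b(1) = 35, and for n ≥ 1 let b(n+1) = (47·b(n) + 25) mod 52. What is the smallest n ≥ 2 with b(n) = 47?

3

Computing terms: b(1) = 35,  b(2) = 6,  b(3) = 47,  b(4) = 50,  b(5) = 35.
The sequence repeats with period 4.
The value 47 first appears (with n ≥ 2) at b(3).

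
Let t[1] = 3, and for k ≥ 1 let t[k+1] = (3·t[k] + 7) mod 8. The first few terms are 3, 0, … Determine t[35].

Computing terms: t[1] = 3; t[2] = 0; t[3] = 7; t[4] = 4; t[5] = 3.
The sequence repeats with period 4.
(35 - 1) mod 4 = 2, so t[35] = t[3] = 7.

7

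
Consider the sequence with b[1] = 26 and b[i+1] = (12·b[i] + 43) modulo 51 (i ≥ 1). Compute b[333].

Computing terms: b[1] = 26; b[2] = 49; b[3] = 19; b[4] = 16; b[5] = 31; b[6] = 7; b[7] = 25; b[8] = 37; b[9] = 28; b[10] = 22; b[11] = 1; b[12] = 4; b[13] = 40; b[14] = 13; b[15] = 46; b[16] = 34; b[17] = 43; b[18] = 49.
Since b[18] = b[2] = 49, the sequence is eventually periodic: after a pre-period of length 1 it cycles with period 16.
For i ≥ 2, b[i] depends only on (i - 2) mod 16. (333 - 2) mod 16 = 11, so b[333] = b[13] = 40.

40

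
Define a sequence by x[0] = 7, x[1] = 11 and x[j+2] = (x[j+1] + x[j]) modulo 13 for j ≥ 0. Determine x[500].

2

x[0] = 7,  x[1] = 11,  x[2] = 5,  x[3] = 3,  x[4] = 8,  x[5] = 11,  x[6] = 6,  x[7] = 4,  x[8] = 10,  x[9] = 1,  x[10] = 11,  x[11] = 12,  x[12] = 10,  x[13] = 9,  x[14] = 6,  x[15] = 2,  x[16] = 8,  x[17] = 10,  x[18] = 5,  x[19] = 2,  x[20] = 7,  x[21] = 9,  x[22] = 3,  x[23] = 12,  x[24] = 2,  x[25] = 1,  x[26] = 3,  x[27] = 4,  x[28] = 7,  x[29] = 11.
The sequence repeats with period 28.
(500 - 0) mod 28 = 24, so x[500] = x[24] = 2.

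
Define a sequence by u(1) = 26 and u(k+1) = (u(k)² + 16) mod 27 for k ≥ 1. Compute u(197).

We have u(1) = 26; u(2) = 17; u(3) = 8; u(4) = 26.
Since u(4) = u(1) = 26, the sequence is periodic with period 3.
So u(197) = u(1 + ((197-1) mod 3)) = u(2) = 17.

17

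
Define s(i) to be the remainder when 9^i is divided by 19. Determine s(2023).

Listing terms: s(1) = 9; s(2) = 5; s(3) = 7; s(4) = 6; s(5) = 16; s(6) = 11; s(7) = 4; s(8) = 17; s(9) = 1; s(10) = 9.
The sequence repeats with period 9.
So s(2023) = s(1 + ((2023-1) mod 9)) = s(7) = 4.

4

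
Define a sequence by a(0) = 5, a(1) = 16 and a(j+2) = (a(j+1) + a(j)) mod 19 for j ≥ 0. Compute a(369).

3

Computing terms: a(0) = 5, a(1) = 16, a(2) = 2, a(3) = 18, a(4) = 1, a(5) = 0, a(6) = 1, a(7) = 1, a(8) = 2, a(9) = 3, a(10) = 5, a(11) = 8, a(12) = 13, a(13) = 2, a(14) = 15, a(15) = 17, a(16) = 13, a(17) = 11, a(18) = 5, a(19) = 16.
Since (a(18), a(19)) = (a(0), a(1)) = (5, 16) (two consecutive terms determine the rest), the sequence is periodic with period 18.
(369 - 0) mod 18 = 9, so a(369) = a(9) = 3.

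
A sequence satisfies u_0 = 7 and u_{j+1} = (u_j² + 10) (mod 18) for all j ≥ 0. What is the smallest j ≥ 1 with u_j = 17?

2

We have u_0 = 7, u_1 = 5, u_2 = 17, u_3 = 11, u_4 = 5.
Since u_4 = u_1 = 5, the sequence is eventually periodic: after a pre-period of length 1 it cycles with period 3.
The value 17 first appears (with j ≥ 1) at u_2.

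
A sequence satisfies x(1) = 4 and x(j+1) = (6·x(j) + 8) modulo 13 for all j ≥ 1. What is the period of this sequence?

12

Computing terms: x(1) = 4, x(2) = 6, x(3) = 5, x(4) = 12, x(5) = 2, x(6) = 7, x(7) = 11, x(8) = 9, x(9) = 10, x(10) = 3, x(11) = 0, x(12) = 8, x(13) = 4.
Since x(13) = x(1) = 4, the sequence is periodic with period 12.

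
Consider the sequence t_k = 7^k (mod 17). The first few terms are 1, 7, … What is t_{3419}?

14

We have t_0 = 1,  t_1 = 7,  t_2 = 15,  t_3 = 3,  t_4 = 4,  t_5 = 11,  t_6 = 9,  t_7 = 12,  t_8 = 16,  t_9 = 10,  t_{10} = 2,  t_{11} = 14,  t_{12} = 13,  t_{13} = 6,  t_{14} = 8,  t_{15} = 5,  t_{16} = 1.
The sequence repeats with period 16.
(3419 - 0) mod 16 = 11, so t_{3419} = t_{11} = 14.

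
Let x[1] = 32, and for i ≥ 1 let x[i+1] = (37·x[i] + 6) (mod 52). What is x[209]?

Listing terms: x[1] = 32; x[2] = 46; x[3] = 44; x[4] = 22; x[5] = 40; x[6] = 30; x[7] = 24; x[8] = 10; x[9] = 12; x[10] = 34; x[11] = 16; x[12] = 26; x[13] = 32.
Since x[13] = x[1] = 32, the sequence is periodic with period 12.
(209 - 1) mod 12 = 4, so x[209] = x[5] = 40.

40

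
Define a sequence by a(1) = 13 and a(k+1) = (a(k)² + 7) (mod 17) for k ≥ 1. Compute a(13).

3

We have a(1) = 13,  a(2) = 6,  a(3) = 9,  a(4) = 3,  a(5) = 16,  a(6) = 8,  a(7) = 3.
Since a(7) = a(4) = 3, the sequence is eventually periodic: after a pre-period of length 3 it cycles with period 3.
For k ≥ 4, a(k) depends only on (k - 4) mod 3. (13 - 4) mod 3 = 0, so a(13) = a(4) = 3.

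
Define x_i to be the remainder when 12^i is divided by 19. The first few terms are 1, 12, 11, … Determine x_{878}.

11

x_0 = 1; x_1 = 12; x_2 = 11; x_3 = 18; x_4 = 7; x_5 = 8; x_6 = 1.
Since x_6 = x_0 = 1, the sequence is periodic with period 6.
(878 - 0) mod 6 = 2, so x_{878} = x_2 = 11.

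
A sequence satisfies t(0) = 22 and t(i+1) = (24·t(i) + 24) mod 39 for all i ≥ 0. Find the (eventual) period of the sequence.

12

t(0) = 22, t(1) = 6, t(2) = 12, t(3) = 0, t(4) = 24, t(5) = 15, t(6) = 33, t(7) = 36, t(8) = 30, t(9) = 3, t(10) = 18, t(11) = 27, t(12) = 9, t(13) = 6.
Since t(13) = t(1) = 6, the sequence is eventually periodic: after a pre-period of length 1 it cycles with period 12.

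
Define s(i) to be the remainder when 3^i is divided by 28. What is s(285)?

27

s(1) = 3,  s(2) = 9,  s(3) = 27,  s(4) = 25,  s(5) = 19,  s(6) = 1,  s(7) = 3.
Since s(7) = s(1) = 3, the sequence is periodic with period 6.
So s(285) = s(1 + ((285-1) mod 6)) = s(3) = 27.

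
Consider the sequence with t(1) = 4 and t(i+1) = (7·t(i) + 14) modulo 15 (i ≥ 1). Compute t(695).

3

We have t(1) = 4, t(2) = 12, t(3) = 8, t(4) = 10, t(5) = 9, t(6) = 2, t(7) = 13, t(8) = 0, t(9) = 14, t(10) = 7, t(11) = 3, t(12) = 5, t(13) = 4.
The sequence repeats with period 12.
So t(695) = t(1 + ((695-1) mod 12)) = t(11) = 3.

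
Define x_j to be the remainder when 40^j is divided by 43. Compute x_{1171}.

23

Computing terms: x_1 = 40; x_2 = 9; x_3 = 16; x_4 = 38; x_5 = 15; x_6 = 41; x_7 = 6; x_8 = 25; x_9 = 11; x_{10} = 10; x_{11} = 13; x_{12} = 4; x_{13} = 31; x_{14} = 36; x_{15} = 21; x_{16} = 23; x_{17} = 17; x_{18} = 35; x_{19} = 24; x_{20} = 14; x_{21} = 1; x_{22} = 40.
Since x_{22} = x_1 = 40, the sequence is periodic with period 21.
(1171 - 1) mod 21 = 15, so x_{1171} = x_{16} = 23.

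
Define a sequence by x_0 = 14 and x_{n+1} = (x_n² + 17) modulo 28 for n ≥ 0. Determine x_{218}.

26

Listing terms: x_0 = 14,  x_1 = 17,  x_2 = 26,  x_3 = 21,  x_4 = 10,  x_5 = 5,  x_6 = 14.
Since x_6 = x_0 = 14, the sequence is periodic with period 6.
So x_{218} = x_{0 + ((218-0) mod 6)} = x_2 = 26.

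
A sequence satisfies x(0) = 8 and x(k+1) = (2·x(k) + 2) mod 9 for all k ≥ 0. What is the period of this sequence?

6

x(0) = 8; x(1) = 0; x(2) = 2; x(3) = 6; x(4) = 5; x(5) = 3; x(6) = 8.
Since x(6) = x(0) = 8, the sequence is periodic with period 6.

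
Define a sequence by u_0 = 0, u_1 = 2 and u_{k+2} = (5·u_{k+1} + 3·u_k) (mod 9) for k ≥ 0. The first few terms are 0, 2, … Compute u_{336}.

Computing terms: u_0 = 0; u_1 = 2; u_2 = 1; u_3 = 2; u_4 = 4; u_5 = 8; u_6 = 7; u_7 = 5; u_8 = 1; u_9 = 2.
Since (u_8, u_9) = (u_2, u_3) = (1, 2) (two consecutive terms determine the rest), the sequence is eventually periodic: after a pre-period of length 2 it cycles with period 6.
For k ≥ 2, u_k depends only on (k - 2) mod 6. (336 - 2) mod 6 = 4, so u_{336} = u_6 = 7.

7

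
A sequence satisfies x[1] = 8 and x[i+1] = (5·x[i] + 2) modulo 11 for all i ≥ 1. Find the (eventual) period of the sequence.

5

Computing terms: x[1] = 8, x[2] = 9, x[3] = 3, x[4] = 6, x[5] = 10, x[6] = 8.
Since x[6] = x[1] = 8, the sequence is periodic with period 5.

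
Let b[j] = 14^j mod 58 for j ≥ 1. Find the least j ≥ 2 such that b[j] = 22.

b[1] = 14,  b[2] = 22,  b[3] = 18,  b[4] = 20,  b[5] = 48,  b[6] = 34,  b[7] = 12,  b[8] = 52,  b[9] = 32,  b[10] = 42,  b[11] = 8,  b[12] = 54,  b[13] = 2,  b[14] = 28,  b[15] = 44,  b[16] = 36,  b[17] = 40,  b[18] = 38,  b[19] = 10,  b[20] = 24,  b[21] = 46,  b[22] = 6,  b[23] = 26,  b[24] = 16,  b[25] = 50,  b[26] = 4,  b[27] = 56,  b[28] = 30,  b[29] = 14.
The sequence repeats with period 28.
The value 22 first appears (with j ≥ 2) at b[2].

2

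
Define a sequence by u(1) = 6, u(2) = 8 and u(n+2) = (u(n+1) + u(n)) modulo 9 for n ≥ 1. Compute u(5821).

3

Computing terms: u(1) = 6, u(2) = 8, u(3) = 5, u(4) = 4, u(5) = 0, u(6) = 4, u(7) = 4, u(8) = 8, u(9) = 3, u(10) = 2, u(11) = 5, u(12) = 7, u(13) = 3, u(14) = 1, u(15) = 4, u(16) = 5, u(17) = 0, u(18) = 5, u(19) = 5, u(20) = 1, u(21) = 6, u(22) = 7, u(23) = 4, u(24) = 2, u(25) = 6, u(26) = 8.
Since (u(25), u(26)) = (u(1), u(2)) = (6, 8) (two consecutive terms determine the rest), the sequence is periodic with period 24.
So u(5821) = u(1 + ((5821-1) mod 24)) = u(13) = 3.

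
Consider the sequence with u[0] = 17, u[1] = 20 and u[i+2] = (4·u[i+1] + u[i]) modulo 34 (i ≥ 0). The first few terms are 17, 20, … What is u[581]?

Listing terms: u[0] = 17; u[1] = 20; u[2] = 29; u[3] = 0; u[4] = 29; u[5] = 14; u[6] = 17; u[7] = 14; u[8] = 5; u[9] = 0; u[10] = 5; u[11] = 20; u[12] = 17; u[13] = 20.
The sequence repeats with period 12.
(581 - 0) mod 12 = 5, so u[581] = u[5] = 14.

14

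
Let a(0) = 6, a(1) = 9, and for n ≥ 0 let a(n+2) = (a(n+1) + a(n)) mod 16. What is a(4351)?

5

Listing terms: a(0) = 6; a(1) = 9; a(2) = 15; a(3) = 8; a(4) = 7; a(5) = 15; a(6) = 6; a(7) = 5; a(8) = 11; a(9) = 0; a(10) = 11; a(11) = 11; a(12) = 6; a(13) = 1; a(14) = 7; a(15) = 8; a(16) = 15; a(17) = 7; a(18) = 6; a(19) = 13; a(20) = 3; a(21) = 0; a(22) = 3; a(23) = 3; a(24) = 6; a(25) = 9.
The sequence repeats with period 24.
So a(4351) = a(0 + ((4351-0) mod 24)) = a(7) = 5.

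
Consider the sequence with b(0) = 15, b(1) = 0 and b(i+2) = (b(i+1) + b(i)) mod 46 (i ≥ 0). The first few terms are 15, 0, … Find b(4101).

We have b(0) = 15, b(1) = 0, b(2) = 15, b(3) = 15, b(4) = 30, b(5) = 45, b(6) = 29, b(7) = 28, b(8) = 11, b(9) = 39, b(10) = 4, b(11) = 43, b(12) = 1, b(13) = 44, b(14) = 45, b(15) = 43, b(16) = 42, b(17) = 39, b(18) = 35, b(19) = 28, b(20) = 17, b(21) = 45, b(22) = 16, b(23) = 15, b(24) = 31, b(25) = 0, b(26) = 31, b(27) = 31, b(28) = 16, b(29) = 1, b(30) = 17, b(31) = 18, b(32) = 35, b(33) = 7, b(34) = 42, b(35) = 3, b(36) = 45, b(37) = 2, b(38) = 1, b(39) = 3, b(40) = 4, b(41) = 7, b(42) = 11, b(43) = 18, b(44) = 29, b(45) = 1, b(46) = 30, b(47) = 31, b(48) = 15, b(49) = 0.
The sequence repeats with period 48.
So b(4101) = b(0 + ((4101-0) mod 48)) = b(21) = 45.

45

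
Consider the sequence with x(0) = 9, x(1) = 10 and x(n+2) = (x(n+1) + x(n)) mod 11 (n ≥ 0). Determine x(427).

Listing terms: x(0) = 9,  x(1) = 10,  x(2) = 8,  x(3) = 7,  x(4) = 4,  x(5) = 0,  x(6) = 4,  x(7) = 4,  x(8) = 8,  x(9) = 1,  x(10) = 9,  x(11) = 10.
The sequence repeats with period 10.
So x(427) = x(0 + ((427-0) mod 10)) = x(7) = 4.

4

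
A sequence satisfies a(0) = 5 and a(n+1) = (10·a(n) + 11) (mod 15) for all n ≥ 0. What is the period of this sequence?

3

We have a(0) = 5; a(1) = 1; a(2) = 6; a(3) = 11; a(4) = 1.
Since a(4) = a(1) = 1, the sequence is eventually periodic: after a pre-period of length 1 it cycles with period 3.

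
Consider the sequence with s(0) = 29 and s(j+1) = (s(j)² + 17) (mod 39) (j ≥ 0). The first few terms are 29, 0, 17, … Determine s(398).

Listing terms: s(0) = 29, s(1) = 0, s(2) = 17, s(3) = 33, s(4) = 14, s(5) = 18, s(6) = 29.
The sequence repeats with period 6.
So s(398) = s(0 + ((398-0) mod 6)) = s(2) = 17.

17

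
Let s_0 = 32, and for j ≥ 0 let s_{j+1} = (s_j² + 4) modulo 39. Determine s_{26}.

5

Computing terms: s_0 = 32; s_1 = 14; s_2 = 5; s_3 = 29; s_4 = 26; s_5 = 17; s_6 = 20; s_7 = 14.
Since s_7 = s_1 = 14, the sequence is eventually periodic: after a pre-period of length 1 it cycles with period 6.
For j ≥ 1, s_j depends only on (j - 1) mod 6. (26 - 1) mod 6 = 1, so s_{26} = s_2 = 5.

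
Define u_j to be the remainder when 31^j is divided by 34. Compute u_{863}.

Computing terms: u_0 = 1; u_1 = 31; u_2 = 9; u_3 = 7; u_4 = 13; u_5 = 29; u_6 = 15; u_7 = 23; u_8 = 33; u_9 = 3; u_{10} = 25; u_{11} = 27; u_{12} = 21; u_{13} = 5; u_{14} = 19; u_{15} = 11; u_{16} = 1.
Since u_{16} = u_0 = 1, the sequence is periodic with period 16.
(863 - 0) mod 16 = 15, so u_{863} = u_{15} = 11.

11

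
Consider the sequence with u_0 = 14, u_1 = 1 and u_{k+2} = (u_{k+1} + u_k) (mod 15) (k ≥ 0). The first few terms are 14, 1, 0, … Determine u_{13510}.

Listing terms: u_0 = 14, u_1 = 1, u_2 = 0, u_3 = 1, u_4 = 1, u_5 = 2, u_6 = 3, u_7 = 5, u_8 = 8, u_9 = 13, u_{10} = 6, u_{11} = 4, u_{12} = 10, u_{13} = 14, u_{14} = 9, u_{15} = 8, u_{16} = 2, u_{17} = 10, u_{18} = 12, u_{19} = 7, u_{20} = 4, u_{21} = 11, u_{22} = 0, u_{23} = 11, u_{24} = 11, u_{25} = 7, u_{26} = 3, u_{27} = 10, u_{28} = 13, u_{29} = 8, u_{30} = 6, u_{31} = 14, u_{32} = 5, u_{33} = 4, u_{34} = 9, u_{35} = 13, u_{36} = 7, u_{37} = 5, u_{38} = 12, u_{39} = 2, u_{40} = 14, u_{41} = 1.
The sequence repeats with period 40.
So u_{13510} = u_{0 + ((13510-0) mod 40)} = u_{30} = 6.

6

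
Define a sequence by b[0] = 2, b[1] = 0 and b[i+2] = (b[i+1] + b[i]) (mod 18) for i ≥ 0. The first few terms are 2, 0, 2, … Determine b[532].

b[0] = 2, b[1] = 0, b[2] = 2, b[3] = 2, b[4] = 4, b[5] = 6, b[6] = 10, b[7] = 16, b[8] = 8, b[9] = 6, b[10] = 14, b[11] = 2, b[12] = 16, b[13] = 0, b[14] = 16, b[15] = 16, b[16] = 14, b[17] = 12, b[18] = 8, b[19] = 2, b[20] = 10, b[21] = 12, b[22] = 4, b[23] = 16, b[24] = 2, b[25] = 0.
The sequence repeats with period 24.
So b[532] = b[0 + ((532-0) mod 24)] = b[4] = 4.

4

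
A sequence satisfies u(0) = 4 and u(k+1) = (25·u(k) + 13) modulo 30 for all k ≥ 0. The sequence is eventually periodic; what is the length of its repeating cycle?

6

u(0) = 4; u(1) = 23; u(2) = 18; u(3) = 13; u(4) = 8; u(5) = 3; u(6) = 28; u(7) = 23.
Since u(7) = u(1) = 23, the sequence is eventually periodic: after a pre-period of length 1 it cycles with period 6.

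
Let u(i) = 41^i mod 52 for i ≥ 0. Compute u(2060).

9

We have u(0) = 1, u(1) = 41, u(2) = 17, u(3) = 21, u(4) = 29, u(5) = 45, u(6) = 25, u(7) = 37, u(8) = 9, u(9) = 5, u(10) = 49, u(11) = 33, u(12) = 1.
Since u(12) = u(0) = 1, the sequence is periodic with period 12.
(2060 - 0) mod 12 = 8, so u(2060) = u(8) = 9.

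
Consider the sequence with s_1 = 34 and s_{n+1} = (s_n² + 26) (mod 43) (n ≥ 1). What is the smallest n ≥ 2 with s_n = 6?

11

We have s_1 = 34; s_2 = 21; s_3 = 37; s_4 = 19; s_5 = 0; s_6 = 26; s_7 = 14; s_8 = 7; s_9 = 32; s_{10} = 18; s_{11} = 6; s_{12} = 19.
Since s_{12} = s_4 = 19, the sequence is eventually periodic: after a pre-period of length 3 it cycles with period 8.
The value 6 first appears (with n ≥ 2) at s_{11}.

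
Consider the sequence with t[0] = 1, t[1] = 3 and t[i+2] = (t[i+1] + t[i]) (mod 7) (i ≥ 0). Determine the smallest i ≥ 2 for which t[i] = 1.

Computing terms: t[0] = 1, t[1] = 3, t[2] = 4, t[3] = 0, t[4] = 4, t[5] = 4, t[6] = 1, t[7] = 5, t[8] = 6, t[9] = 4, t[10] = 3, t[11] = 0, t[12] = 3, t[13] = 3, t[14] = 6, t[15] = 2, t[16] = 1, t[17] = 3.
Since (t[16], t[17]) = (t[0], t[1]) = (1, 3) (two consecutive terms determine the rest), the sequence is periodic with period 16.
The value 1 first appears (with i ≥ 2) at t[6].

6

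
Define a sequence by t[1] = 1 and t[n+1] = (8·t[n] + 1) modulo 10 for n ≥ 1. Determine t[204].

5

We have t[1] = 1; t[2] = 9; t[3] = 3; t[4] = 5; t[5] = 1.
Since t[5] = t[1] = 1, the sequence is periodic with period 4.
(204 - 1) mod 4 = 3, so t[204] = t[4] = 5.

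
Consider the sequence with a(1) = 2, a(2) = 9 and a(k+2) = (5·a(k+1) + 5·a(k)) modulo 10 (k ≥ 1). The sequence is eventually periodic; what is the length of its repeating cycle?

3

Computing terms: a(1) = 2,  a(2) = 9,  a(3) = 5,  a(4) = 0,  a(5) = 5,  a(6) = 5,  a(7) = 0.
Since (a(6), a(7)) = (a(3), a(4)) = (5, 0) (two consecutive terms determine the rest), the sequence is eventually periodic: after a pre-period of length 2 it cycles with period 3.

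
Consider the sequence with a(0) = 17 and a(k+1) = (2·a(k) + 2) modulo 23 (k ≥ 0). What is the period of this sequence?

11

Computing terms: a(0) = 17,  a(1) = 13,  a(2) = 5,  a(3) = 12,  a(4) = 3,  a(5) = 8,  a(6) = 18,  a(7) = 15,  a(8) = 9,  a(9) = 20,  a(10) = 19,  a(11) = 17.
Since a(11) = a(0) = 17, the sequence is periodic with period 11.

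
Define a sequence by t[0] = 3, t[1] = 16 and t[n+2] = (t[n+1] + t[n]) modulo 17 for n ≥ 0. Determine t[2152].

Listing terms: t[0] = 3,  t[1] = 16,  t[2] = 2,  t[3] = 1,  t[4] = 3,  t[5] = 4,  t[6] = 7,  t[7] = 11,  t[8] = 1,  t[9] = 12,  t[10] = 13,  t[11] = 8,  t[12] = 4,  t[13] = 12,  t[14] = 16,  t[15] = 11,  t[16] = 10,  t[17] = 4,  t[18] = 14,  t[19] = 1,  t[20] = 15,  t[21] = 16,  t[22] = 14,  t[23] = 13,  t[24] = 10,  t[25] = 6,  t[26] = 16,  t[27] = 5,  t[28] = 4,  t[29] = 9,  t[30] = 13,  t[31] = 5,  t[32] = 1,  t[33] = 6,  t[34] = 7,  t[35] = 13,  t[36] = 3,  t[37] = 16.
The sequence repeats with period 36.
(2152 - 0) mod 36 = 28, so t[2152] = t[28] = 4.

4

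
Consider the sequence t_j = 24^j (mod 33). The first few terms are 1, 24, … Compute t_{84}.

t_0 = 1, t_1 = 24, t_2 = 15, t_3 = 30, t_4 = 27, t_5 = 21, t_6 = 9, t_7 = 18, t_8 = 3, t_9 = 6, t_{10} = 12, t_{11} = 24.
Since t_{11} = t_1 = 24, the sequence is eventually periodic: after a pre-period of length 1 it cycles with period 10.
For j ≥ 1, t_j depends only on (j - 1) mod 10. (84 - 1) mod 10 = 3, so t_{84} = t_4 = 27.

27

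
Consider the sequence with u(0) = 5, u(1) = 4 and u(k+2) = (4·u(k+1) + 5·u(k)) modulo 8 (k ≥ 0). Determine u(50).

Computing terms: u(0) = 5, u(1) = 4, u(2) = 1, u(3) = 0, u(4) = 5, u(5) = 4.
Since (u(4), u(5)) = (u(0), u(1)) = (5, 4) (two consecutive terms determine the rest), the sequence is periodic with period 4.
(50 - 0) mod 4 = 2, so u(50) = u(2) = 1.

1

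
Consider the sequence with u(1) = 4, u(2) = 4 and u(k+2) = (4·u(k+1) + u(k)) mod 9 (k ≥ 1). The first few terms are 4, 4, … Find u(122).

4

u(1) = 4; u(2) = 4; u(3) = 2; u(4) = 3; u(5) = 5; u(6) = 5; u(7) = 7; u(8) = 6; u(9) = 4; u(10) = 4.
The sequence repeats with period 8.
So u(122) = u(1 + ((122-1) mod 8)) = u(2) = 4.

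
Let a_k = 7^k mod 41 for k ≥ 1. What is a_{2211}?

Computing terms: a_1 = 7, a_2 = 8, a_3 = 15, a_4 = 23, a_5 = 38, a_6 = 20, a_7 = 17, a_8 = 37, a_9 = 13, a_{10} = 9, a_{11} = 22, a_{12} = 31, a_{13} = 12, a_{14} = 2, a_{15} = 14, a_{16} = 16, a_{17} = 30, a_{18} = 5, a_{19} = 35, a_{20} = 40, a_{21} = 34, a_{22} = 33, a_{23} = 26, a_{24} = 18, a_{25} = 3, a_{26} = 21, a_{27} = 24, a_{28} = 4, a_{29} = 28, a_{30} = 32, a_{31} = 19, a_{32} = 10, a_{33} = 29, a_{34} = 39, a_{35} = 27, a_{36} = 25, a_{37} = 11, a_{38} = 36, a_{39} = 6, a_{40} = 1, a_{41} = 7.
The sequence repeats with period 40.
(2211 - 1) mod 40 = 10, so a_{2211} = a_{11} = 22.

22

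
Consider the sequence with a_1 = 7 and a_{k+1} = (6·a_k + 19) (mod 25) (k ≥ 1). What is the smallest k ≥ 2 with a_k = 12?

We have a_1 = 7, a_2 = 11, a_3 = 10, a_4 = 4, a_5 = 18, a_6 = 2, a_7 = 6, a_8 = 5, a_9 = 24, a_{10} = 13, a_{11} = 22, a_{12} = 1, a_{13} = 0, a_{14} = 19, a_{15} = 8, a_{16} = 17, a_{17} = 21, a_{18} = 20, a_{19} = 14, a_{20} = 3, a_{21} = 12, a_{22} = 16, a_{23} = 15, a_{24} = 9, a_{25} = 23, a_{26} = 7.
Since a_{26} = a_1 = 7, the sequence is periodic with period 25.
The value 12 first appears (with k ≥ 2) at a_{21}.

21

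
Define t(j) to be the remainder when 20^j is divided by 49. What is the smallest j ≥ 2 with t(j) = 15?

t(1) = 20, t(2) = 8, t(3) = 13, t(4) = 15, t(5) = 6, t(6) = 22, t(7) = 48, t(8) = 29, t(9) = 41, t(10) = 36, t(11) = 34, t(12) = 43, t(13) = 27, t(14) = 1, t(15) = 20.
The sequence repeats with period 14.
The value 15 first appears (with j ≥ 2) at t(4).

4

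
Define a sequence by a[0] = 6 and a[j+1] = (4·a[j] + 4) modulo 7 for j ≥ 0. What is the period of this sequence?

3

We have a[0] = 6,  a[1] = 0,  a[2] = 4,  a[3] = 6.
The sequence repeats with period 3.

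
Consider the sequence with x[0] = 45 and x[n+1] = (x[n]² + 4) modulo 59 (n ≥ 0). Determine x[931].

21

x[0] = 45, x[1] = 23, x[2] = 2, x[3] = 8, x[4] = 9, x[5] = 26, x[6] = 31, x[7] = 21, x[8] = 32, x[9] = 25, x[10] = 39, x[11] = 50, x[12] = 26.
Since x[12] = x[5] = 26, the sequence is eventually periodic: after a pre-period of length 5 it cycles with period 7.
For n ≥ 5, x[n] depends only on (n - 5) mod 7. (931 - 5) mod 7 = 2, so x[931] = x[7] = 21.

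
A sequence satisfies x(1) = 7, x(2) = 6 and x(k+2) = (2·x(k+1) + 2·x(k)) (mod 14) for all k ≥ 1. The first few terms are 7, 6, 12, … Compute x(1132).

Listing terms: x(1) = 7,  x(2) = 6,  x(3) = 12,  x(4) = 8,  x(5) = 12,  x(6) = 12,  x(7) = 6,  x(8) = 8,  x(9) = 0,  x(10) = 2,  x(11) = 4,  x(12) = 12,  x(13) = 4,  x(14) = 4,  x(15) = 2,  x(16) = 12,  x(17) = 0,  x(18) = 10,  x(19) = 6,  x(20) = 4,  x(21) = 6,  x(22) = 6,  x(23) = 10,  x(24) = 4,  x(25) = 0,  x(26) = 8,  x(27) = 2,  x(28) = 6,  x(29) = 2,  x(30) = 2,  x(31) = 8,  x(32) = 6,  x(33) = 0,  x(34) = 12,  x(35) = 10,  x(36) = 2,  x(37) = 10,  x(38) = 10,  x(39) = 12,  x(40) = 2,  x(41) = 0,  x(42) = 4,  x(43) = 8,  x(44) = 10,  x(45) = 8,  x(46) = 8,  x(47) = 4,  x(48) = 10,  x(49) = 0,  x(50) = 6,  x(51) = 12.
Since (x(50), x(51)) = (x(2), x(3)) = (6, 12) (two consecutive terms determine the rest), the sequence is eventually periodic: after a pre-period of length 1 it cycles with period 48.
For k ≥ 2, x(k) depends only on (k - 2) mod 48. (1132 - 2) mod 48 = 26, so x(1132) = x(28) = 6.

6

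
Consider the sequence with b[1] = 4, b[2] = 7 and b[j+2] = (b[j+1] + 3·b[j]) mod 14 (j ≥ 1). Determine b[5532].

13

Listing terms: b[1] = 4, b[2] = 7, b[3] = 5, b[4] = 12, b[5] = 13, b[6] = 7, b[7] = 4, b[8] = 11, b[9] = 9, b[10] = 0, b[11] = 13, b[12] = 13, b[13] = 10, b[14] = 7, b[15] = 9, b[16] = 2, b[17] = 1, b[18] = 7, b[19] = 10, b[20] = 3, b[21] = 5, b[22] = 0, b[23] = 1, b[24] = 1, b[25] = 4, b[26] = 7.
The sequence repeats with period 24.
So b[5532] = b[1 + ((5532-1) mod 24)] = b[12] = 13.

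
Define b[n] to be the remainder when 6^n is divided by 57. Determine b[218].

Listing terms: b[1] = 6,  b[2] = 36,  b[3] = 45,  b[4] = 42,  b[5] = 24,  b[6] = 30,  b[7] = 9,  b[8] = 54,  b[9] = 39,  b[10] = 6.
Since b[10] = b[1] = 6, the sequence is periodic with period 9.
So b[218] = b[1 + ((218-1) mod 9)] = b[2] = 36.

36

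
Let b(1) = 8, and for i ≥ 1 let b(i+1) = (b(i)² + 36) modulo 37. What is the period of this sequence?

b(1) = 8, b(2) = 26, b(3) = 9, b(4) = 6, b(5) = 35, b(6) = 3, b(7) = 8.
Since b(7) = b(1) = 8, the sequence is periodic with period 6.

6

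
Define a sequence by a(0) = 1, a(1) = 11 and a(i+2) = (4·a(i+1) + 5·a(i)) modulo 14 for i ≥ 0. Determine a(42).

We have a(0) = 1,  a(1) = 11,  a(2) = 7,  a(3) = 13,  a(4) = 3,  a(5) = 7,  a(6) = 1,  a(7) = 11.
The sequence repeats with period 6.
(42 - 0) mod 6 = 0, so a(42) = a(0) = 1.

1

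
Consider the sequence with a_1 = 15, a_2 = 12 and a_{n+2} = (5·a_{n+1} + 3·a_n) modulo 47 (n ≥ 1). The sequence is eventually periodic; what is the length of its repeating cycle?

46

a_1 = 15,  a_2 = 12,  a_3 = 11,  a_4 = 44,  a_5 = 18,  a_6 = 34,  a_7 = 36,  a_8 = 0,  a_9 = 14,  a_{10} = 23,  a_{11} = 16,  a_{12} = 8,  a_{13} = 41,  a_{14} = 41,  a_{15} = 46,  a_{16} = 24,  a_{17} = 23,  a_{18} = 46,  a_{19} = 17,  a_{20} = 35,  a_{21} = 38,  a_{22} = 13,  a_{23} = 38,  a_{24} = 41,  a_{25} = 37,  a_{26} = 26,  a_{27} = 6,  a_{28} = 14,  a_{29} = 41,  a_{30} = 12,  a_{31} = 42,  a_{32} = 11,  a_{33} = 40,  a_{34} = 45,  a_{35} = 16,  a_{36} = 27,  a_{37} = 42,  a_{38} = 9,  a_{39} = 30,  a_{40} = 36,  a_{41} = 35,  a_{42} = 1,  a_{43} = 16,  a_{44} = 36,  a_{45} = 40,  a_{46} = 26,  a_{47} = 15,  a_{48} = 12.
Since (a_{47}, a_{48}) = (a_1, a_2) = (15, 12) (two consecutive terms determine the rest), the sequence is periodic with period 46.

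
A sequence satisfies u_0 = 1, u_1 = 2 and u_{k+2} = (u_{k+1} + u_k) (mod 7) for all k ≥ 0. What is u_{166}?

0

Computing terms: u_0 = 1,  u_1 = 2,  u_2 = 3,  u_3 = 5,  u_4 = 1,  u_5 = 6,  u_6 = 0,  u_7 = 6,  u_8 = 6,  u_9 = 5,  u_{10} = 4,  u_{11} = 2,  u_{12} = 6,  u_{13} = 1,  u_{14} = 0,  u_{15} = 1,  u_{16} = 1,  u_{17} = 2.
Since (u_{16}, u_{17}) = (u_0, u_1) = (1, 2) (two consecutive terms determine the rest), the sequence is periodic with period 16.
So u_{166} = u_{0 + ((166-0) mod 16)} = u_6 = 0.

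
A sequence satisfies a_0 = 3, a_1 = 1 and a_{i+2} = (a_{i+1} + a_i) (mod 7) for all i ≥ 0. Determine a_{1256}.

4

a_0 = 3, a_1 = 1, a_2 = 4, a_3 = 5, a_4 = 2, a_5 = 0, a_6 = 2, a_7 = 2, a_8 = 4, a_9 = 6, a_{10} = 3, a_{11} = 2, a_{12} = 5, a_{13} = 0, a_{14} = 5, a_{15} = 5, a_{16} = 3, a_{17} = 1.
The sequence repeats with period 16.
So a_{1256} = a_{0 + ((1256-0) mod 16)} = a_8 = 4.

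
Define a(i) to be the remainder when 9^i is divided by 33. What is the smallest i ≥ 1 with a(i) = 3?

a(0) = 1,  a(1) = 9,  a(2) = 15,  a(3) = 3,  a(4) = 27,  a(5) = 12,  a(6) = 9.
Since a(6) = a(1) = 9, the sequence is eventually periodic: after a pre-period of length 1 it cycles with period 5.
The value 3 first appears (with i ≥ 1) at a(3).

3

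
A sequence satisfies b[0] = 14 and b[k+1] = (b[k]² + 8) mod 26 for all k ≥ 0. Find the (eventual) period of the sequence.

We have b[0] = 14; b[1] = 22; b[2] = 24; b[3] = 12; b[4] = 22.
Since b[4] = b[1] = 22, the sequence is eventually periodic: after a pre-period of length 1 it cycles with period 3.

3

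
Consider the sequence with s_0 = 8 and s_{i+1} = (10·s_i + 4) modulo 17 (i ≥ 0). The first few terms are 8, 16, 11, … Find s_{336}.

We have s_0 = 8; s_1 = 16; s_2 = 11; s_3 = 12; s_4 = 5; s_5 = 3; s_6 = 0; s_7 = 4; s_8 = 10; s_9 = 2; s_{10} = 7; s_{11} = 6; s_{12} = 13; s_{13} = 15; s_{14} = 1; s_{15} = 14; s_{16} = 8.
The sequence repeats with period 16.
So s_{336} = s_{0 + ((336-0) mod 16)} = s_0 = 8.

8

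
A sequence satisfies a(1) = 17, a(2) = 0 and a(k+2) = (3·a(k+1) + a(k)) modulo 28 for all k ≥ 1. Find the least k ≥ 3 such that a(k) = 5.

7

We have a(1) = 17; a(2) = 0; a(3) = 17; a(4) = 23; a(5) = 2; a(6) = 1; a(7) = 5; a(8) = 16; a(9) = 25; a(10) = 7; a(11) = 18; a(12) = 5; a(13) = 5; a(14) = 20; a(15) = 9; a(16) = 19; a(17) = 10; a(18) = 21; a(19) = 17; a(20) = 16; a(21) = 9; a(22) = 15; a(23) = 26; a(24) = 9; a(25) = 25; a(26) = 0; a(27) = 25; a(28) = 19; a(29) = 26; a(30) = 13; a(31) = 9; a(32) = 12; a(33) = 17; a(34) = 7; a(35) = 10; a(36) = 9; a(37) = 9; a(38) = 8; a(39) = 5; a(40) = 23; a(41) = 18; a(42) = 21; a(43) = 25; a(44) = 12; a(45) = 5; a(46) = 27; a(47) = 2; a(48) = 5; a(49) = 17; a(50) = 0.
Since (a(49), a(50)) = (a(1), a(2)) = (17, 0) (two consecutive terms determine the rest), the sequence is periodic with period 48.
The value 5 first appears (with k ≥ 3) at a(7).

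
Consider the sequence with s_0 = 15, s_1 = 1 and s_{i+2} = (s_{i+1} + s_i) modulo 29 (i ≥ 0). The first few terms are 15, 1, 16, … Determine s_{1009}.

1

Listing terms: s_0 = 15, s_1 = 1, s_2 = 16, s_3 = 17, s_4 = 4, s_5 = 21, s_6 = 25, s_7 = 17, s_8 = 13, s_9 = 1, s_{10} = 14, s_{11} = 15, s_{12} = 0, s_{13} = 15, s_{14} = 15, s_{15} = 1.
The sequence repeats with period 14.
(1009 - 0) mod 14 = 1, so s_{1009} = s_1 = 1.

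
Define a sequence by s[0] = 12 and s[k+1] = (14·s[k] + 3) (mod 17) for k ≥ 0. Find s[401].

s[0] = 12, s[1] = 1, s[2] = 0, s[3] = 3, s[4] = 11, s[5] = 4, s[6] = 8, s[7] = 13, s[8] = 15, s[9] = 9, s[10] = 10, s[11] = 7, s[12] = 16, s[13] = 6, s[14] = 2, s[15] = 14, s[16] = 12.
Since s[16] = s[0] = 12, the sequence is periodic with period 16.
So s[401] = s[0 + ((401-0) mod 16)] = s[1] = 1.

1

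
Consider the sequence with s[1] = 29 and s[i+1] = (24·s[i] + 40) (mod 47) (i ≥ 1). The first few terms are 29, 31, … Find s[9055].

43

Computing terms: s[1] = 29,  s[2] = 31,  s[3] = 32,  s[4] = 9,  s[5] = 21,  s[6] = 27,  s[7] = 30,  s[8] = 8,  s[9] = 44,  s[10] = 15,  s[11] = 24,  s[12] = 5,  s[13] = 19,  s[14] = 26,  s[15] = 6,  s[16] = 43,  s[17] = 38,  s[18] = 12,  s[19] = 46,  s[20] = 16,  s[21] = 1,  s[22] = 17,  s[23] = 25,  s[24] = 29.
Since s[24] = s[1] = 29, the sequence is periodic with period 23.
So s[9055] = s[1 + ((9055-1) mod 23)] = s[16] = 43.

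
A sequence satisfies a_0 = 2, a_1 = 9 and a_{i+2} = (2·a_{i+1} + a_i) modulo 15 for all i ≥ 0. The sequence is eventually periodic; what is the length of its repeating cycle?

24

Listing terms: a_0 = 2; a_1 = 9; a_2 = 5; a_3 = 4; a_4 = 13; a_5 = 0; a_6 = 13; a_7 = 11; a_8 = 5; a_9 = 6; a_{10} = 2; a_{11} = 10; a_{12} = 7; a_{13} = 9; a_{14} = 10; a_{15} = 14; a_{16} = 8; a_{17} = 0; a_{18} = 8; a_{19} = 1; a_{20} = 10; a_{21} = 6; a_{22} = 7; a_{23} = 5; a_{24} = 2; a_{25} = 9.
Since (a_{24}, a_{25}) = (a_0, a_1) = (2, 9) (two consecutive terms determine the rest), the sequence is periodic with period 24.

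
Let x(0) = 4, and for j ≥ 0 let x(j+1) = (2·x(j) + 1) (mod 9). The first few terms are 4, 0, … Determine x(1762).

7

x(0) = 4, x(1) = 0, x(2) = 1, x(3) = 3, x(4) = 7, x(5) = 6, x(6) = 4.
Since x(6) = x(0) = 4, the sequence is periodic with period 6.
So x(1762) = x(0 + ((1762-0) mod 6)) = x(4) = 7.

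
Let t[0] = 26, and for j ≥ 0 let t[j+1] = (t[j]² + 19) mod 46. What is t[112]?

42

t[0] = 26; t[1] = 5; t[2] = 44; t[3] = 23; t[4] = 42; t[5] = 35; t[6] = 2; t[7] = 23.
Since t[7] = t[3] = 23, the sequence is eventually periodic: after a pre-period of length 3 it cycles with period 4.
For j ≥ 3, t[j] depends only on (j - 3) mod 4. (112 - 3) mod 4 = 1, so t[112] = t[4] = 42.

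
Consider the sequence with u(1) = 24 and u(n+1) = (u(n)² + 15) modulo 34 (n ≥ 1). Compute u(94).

7

u(1) = 24, u(2) = 13, u(3) = 14, u(4) = 7, u(5) = 30, u(6) = 31, u(7) = 24.
Since u(7) = u(1) = 24, the sequence is periodic with period 6.
(94 - 1) mod 6 = 3, so u(94) = u(4) = 7.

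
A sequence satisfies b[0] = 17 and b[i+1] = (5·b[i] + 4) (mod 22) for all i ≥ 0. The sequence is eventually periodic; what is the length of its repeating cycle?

5

Computing terms: b[0] = 17,  b[1] = 1,  b[2] = 9,  b[3] = 5,  b[4] = 7,  b[5] = 17.
The sequence repeats with period 5.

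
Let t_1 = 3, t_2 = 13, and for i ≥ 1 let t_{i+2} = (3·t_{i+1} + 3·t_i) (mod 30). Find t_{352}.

3

t_1 = 3, t_2 = 13, t_3 = 18, t_4 = 3, t_5 = 3, t_6 = 18, t_7 = 3.
Since (t_6, t_7) = (t_3, t_4) = (18, 3) (two consecutive terms determine the rest), the sequence is eventually periodic: after a pre-period of length 2 it cycles with period 3.
For i ≥ 3, t_i depends only on (i - 3) mod 3. (352 - 3) mod 3 = 1, so t_{352} = t_4 = 3.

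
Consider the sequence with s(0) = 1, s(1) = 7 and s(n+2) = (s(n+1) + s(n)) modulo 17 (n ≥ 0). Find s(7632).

We have s(0) = 1,  s(1) = 7,  s(2) = 8,  s(3) = 15,  s(4) = 6,  s(5) = 4,  s(6) = 10,  s(7) = 14,  s(8) = 7,  s(9) = 4,  s(10) = 11,  s(11) = 15,  s(12) = 9,  s(13) = 7,  s(14) = 16,  s(15) = 6,  s(16) = 5,  s(17) = 11,  s(18) = 16,  s(19) = 10,  s(20) = 9,  s(21) = 2,  s(22) = 11,  s(23) = 13,  s(24) = 7,  s(25) = 3,  s(26) = 10,  s(27) = 13,  s(28) = 6,  s(29) = 2,  s(30) = 8,  s(31) = 10,  s(32) = 1,  s(33) = 11,  s(34) = 12,  s(35) = 6,  s(36) = 1,  s(37) = 7.
Since (s(36), s(37)) = (s(0), s(1)) = (1, 7) (two consecutive terms determine the rest), the sequence is periodic with period 36.
So s(7632) = s(0 + ((7632-0) mod 36)) = s(0) = 1.

1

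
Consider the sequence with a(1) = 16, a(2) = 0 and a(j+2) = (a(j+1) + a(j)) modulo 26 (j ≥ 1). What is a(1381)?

a(1) = 16, a(2) = 0, a(3) = 16, a(4) = 16, a(5) = 6, a(6) = 22, a(7) = 2, a(8) = 24, a(9) = 0, a(10) = 24, a(11) = 24, a(12) = 22, a(13) = 20, a(14) = 16, a(15) = 10, a(16) = 0, a(17) = 10, a(18) = 10, a(19) = 20, a(20) = 4, a(21) = 24, a(22) = 2, a(23) = 0, a(24) = 2, a(25) = 2, a(26) = 4, a(27) = 6, a(28) = 10, a(29) = 16, a(30) = 0.
The sequence repeats with period 28.
(1381 - 1) mod 28 = 8, so a(1381) = a(9) = 0.

0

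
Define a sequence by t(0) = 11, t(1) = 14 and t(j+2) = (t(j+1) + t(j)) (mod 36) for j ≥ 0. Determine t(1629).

31

We have t(0) = 11,  t(1) = 14,  t(2) = 25,  t(3) = 3,  t(4) = 28,  t(5) = 31,  t(6) = 23,  t(7) = 18,  t(8) = 5,  t(9) = 23,  t(10) = 28,  t(11) = 15,  t(12) = 7,  t(13) = 22,  t(14) = 29,  t(15) = 15,  t(16) = 8,  t(17) = 23,  t(18) = 31,  t(19) = 18,  t(20) = 13,  t(21) = 31,  t(22) = 8,  t(23) = 3,  t(24) = 11,  t(25) = 14.
The sequence repeats with period 24.
So t(1629) = t(0 + ((1629-0) mod 24)) = t(21) = 31.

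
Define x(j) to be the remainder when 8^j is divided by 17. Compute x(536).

Listing terms: x(0) = 1, x(1) = 8, x(2) = 13, x(3) = 2, x(4) = 16, x(5) = 9, x(6) = 4, x(7) = 15, x(8) = 1.
The sequence repeats with period 8.
(536 - 0) mod 8 = 0, so x(536) = x(0) = 1.

1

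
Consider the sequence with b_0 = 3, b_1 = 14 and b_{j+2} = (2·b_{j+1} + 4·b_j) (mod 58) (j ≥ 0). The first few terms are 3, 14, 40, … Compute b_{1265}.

Computing terms: b_0 = 3, b_1 = 14, b_2 = 40, b_3 = 20, b_4 = 26, b_5 = 16, b_6 = 20, b_7 = 46, b_8 = 56, b_9 = 6, b_{10} = 4, b_{11} = 32, b_{12} = 22, b_{13} = 56, b_{14} = 26, b_{15} = 44, b_{16} = 18, b_{17} = 38, b_{18} = 32, b_{19} = 42, b_{20} = 38, b_{21} = 12, b_{22} = 2, b_{23} = 52, b_{24} = 54, b_{25} = 26, b_{26} = 36, b_{27} = 2, b_{28} = 32, b_{29} = 14, b_{30} = 40.
Since (b_{29}, b_{30}) = (b_1, b_2) = (14, 40) (two consecutive terms determine the rest), the sequence is eventually periodic: after a pre-period of length 1 it cycles with period 28.
For j ≥ 1, b_j depends only on (j - 1) mod 28. (1265 - 1) mod 28 = 4, so b_{1265} = b_5 = 16.

16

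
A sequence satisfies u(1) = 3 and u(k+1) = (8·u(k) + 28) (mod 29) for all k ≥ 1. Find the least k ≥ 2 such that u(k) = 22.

22

Listing terms: u(1) = 3; u(2) = 23; u(3) = 9; u(4) = 13; u(5) = 16; u(6) = 11; u(7) = 0; u(8) = 28; u(9) = 20; u(10) = 14; u(11) = 24; u(12) = 17; u(13) = 19; u(14) = 6; u(15) = 18; u(16) = 27; u(17) = 12; u(18) = 8; u(19) = 5; u(20) = 10; u(21) = 21; u(22) = 22; u(23) = 1; u(24) = 7; u(25) = 26; u(26) = 4; u(27) = 2; u(28) = 15; u(29) = 3.
The sequence repeats with period 28.
The value 22 first appears (with k ≥ 2) at u(22).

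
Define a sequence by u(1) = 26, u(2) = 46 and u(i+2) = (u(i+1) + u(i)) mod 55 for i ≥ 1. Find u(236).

22

Computing terms: u(1) = 26, u(2) = 46, u(3) = 17, u(4) = 8, u(5) = 25, u(6) = 33, u(7) = 3, u(8) = 36, u(9) = 39, u(10) = 20, u(11) = 4, u(12) = 24, u(13) = 28, u(14) = 52, u(15) = 25, u(16) = 22, u(17) = 47, u(18) = 14, u(19) = 6, u(20) = 20, u(21) = 26, u(22) = 46.
The sequence repeats with period 20.
(236 - 1) mod 20 = 15, so u(236) = u(16) = 22.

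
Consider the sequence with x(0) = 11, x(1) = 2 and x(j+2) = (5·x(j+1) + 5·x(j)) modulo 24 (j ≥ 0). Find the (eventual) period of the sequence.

12

Computing terms: x(0) = 11,  x(1) = 2,  x(2) = 17,  x(3) = 23,  x(4) = 8,  x(5) = 11,  x(6) = 23,  x(7) = 2,  x(8) = 5,  x(9) = 11,  x(10) = 8,  x(11) = 23,  x(12) = 11,  x(13) = 2.
Since (x(12), x(13)) = (x(0), x(1)) = (11, 2) (two consecutive terms determine the rest), the sequence is periodic with period 12.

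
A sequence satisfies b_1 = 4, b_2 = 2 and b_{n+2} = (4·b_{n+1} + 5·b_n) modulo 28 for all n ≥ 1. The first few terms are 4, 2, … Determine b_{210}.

Computing terms: b_1 = 4; b_2 = 2; b_3 = 0; b_4 = 10; b_5 = 12; b_6 = 14; b_7 = 4; b_8 = 2.
Since (b_7, b_8) = (b_1, b_2) = (4, 2) (two consecutive terms determine the rest), the sequence is periodic with period 6.
So b_{210} = b_{1 + ((210-1) mod 6)} = b_6 = 14.

14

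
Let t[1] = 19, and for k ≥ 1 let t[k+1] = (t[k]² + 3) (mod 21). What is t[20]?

7

Computing terms: t[1] = 19, t[2] = 7, t[3] = 10, t[4] = 19.
The sequence repeats with period 3.
So t[20] = t[1 + ((20-1) mod 3)] = t[2] = 7.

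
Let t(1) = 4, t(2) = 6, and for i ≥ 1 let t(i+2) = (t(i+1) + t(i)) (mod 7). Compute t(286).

Computing terms: t(1) = 4, t(2) = 6, t(3) = 3, t(4) = 2, t(5) = 5, t(6) = 0, t(7) = 5, t(8) = 5, t(9) = 3, t(10) = 1, t(11) = 4, t(12) = 5, t(13) = 2, t(14) = 0, t(15) = 2, t(16) = 2, t(17) = 4, t(18) = 6.
Since (t(17), t(18)) = (t(1), t(2)) = (4, 6) (two consecutive terms determine the rest), the sequence is periodic with period 16.
So t(286) = t(1 + ((286-1) mod 16)) = t(14) = 0.

0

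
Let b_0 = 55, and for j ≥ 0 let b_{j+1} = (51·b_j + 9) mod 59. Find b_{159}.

Computing terms: b_0 = 55, b_1 = 41, b_2 = 35, b_3 = 24, b_4 = 53, b_5 = 57, b_6 = 25, b_7 = 45, b_8 = 3, b_9 = 44, b_{10} = 11, b_{11} = 39, b_{12} = 51, b_{13} = 14, b_{14} = 15, b_{15} = 7, b_{16} = 12, b_{17} = 31, b_{18} = 56, b_{19} = 33, b_{20} = 40, b_{21} = 43, b_{22} = 19, b_{23} = 34, b_{24} = 32, b_{25} = 48, b_{26} = 38, b_{27} = 0, b_{28} = 9, b_{29} = 55.
The sequence repeats with period 29.
(159 - 0) mod 29 = 14, so b_{159} = b_{14} = 15.

15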